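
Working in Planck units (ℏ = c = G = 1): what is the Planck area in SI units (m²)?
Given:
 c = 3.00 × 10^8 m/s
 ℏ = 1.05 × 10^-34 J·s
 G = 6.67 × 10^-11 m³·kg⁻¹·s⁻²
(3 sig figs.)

Dimensional analysis gives A_P = ℏG/c³.
  = 7.00 × 10^-45 / 2.70 × 10^25
  = 2.59 × 10^-70 m²

2.59 × 10^-70 m²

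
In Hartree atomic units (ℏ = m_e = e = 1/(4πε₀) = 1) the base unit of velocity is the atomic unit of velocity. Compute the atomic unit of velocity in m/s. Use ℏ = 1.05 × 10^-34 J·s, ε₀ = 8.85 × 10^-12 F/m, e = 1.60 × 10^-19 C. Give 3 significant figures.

v_au = e²/(4πε₀ℏ)
  = 2.56 × 10^-38 / 1.17 × 10^-44
  = 2.19 × 10^6 m/s

2.19 × 10^6 m/s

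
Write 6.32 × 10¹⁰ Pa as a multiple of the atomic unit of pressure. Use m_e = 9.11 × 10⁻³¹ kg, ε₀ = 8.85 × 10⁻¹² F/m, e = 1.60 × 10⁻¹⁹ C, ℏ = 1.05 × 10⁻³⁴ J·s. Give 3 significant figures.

2.10 × 10⁻³

atomic unit of pressure: P_au = E_h/a₀³ = m_e⁴e¹⁰/((4πε₀)⁵ℏ⁸) = 3.01 × 10¹³ Pa.
6.32 × 10¹⁰ / 3.01 × 10¹³ = 2.10 × 10⁻³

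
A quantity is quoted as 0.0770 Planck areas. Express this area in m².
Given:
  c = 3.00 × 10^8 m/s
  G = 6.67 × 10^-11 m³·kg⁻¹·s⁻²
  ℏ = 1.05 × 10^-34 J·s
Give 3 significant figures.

2.00 × 10^-71 m²

One Planck area: A_P = ℏG/c³ = 2.59 × 10^-70 m².
0.0770 × 2.59 × 10^-70 m² = 2.00 × 10^-71 m²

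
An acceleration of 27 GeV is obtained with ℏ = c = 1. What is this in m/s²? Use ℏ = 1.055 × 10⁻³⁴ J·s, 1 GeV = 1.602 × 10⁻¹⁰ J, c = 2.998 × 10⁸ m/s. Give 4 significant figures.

Acceleration is [L]/[T]² = c·[E]/ℏ.
1 GeV → c/ℏ × (1 GeV in J) = 4.552 × 10³² m/s².
Result: 27 × 4.552 × 10³² = 1.229 × 10³⁴ m/s².

1.229 × 10³⁴ m/s²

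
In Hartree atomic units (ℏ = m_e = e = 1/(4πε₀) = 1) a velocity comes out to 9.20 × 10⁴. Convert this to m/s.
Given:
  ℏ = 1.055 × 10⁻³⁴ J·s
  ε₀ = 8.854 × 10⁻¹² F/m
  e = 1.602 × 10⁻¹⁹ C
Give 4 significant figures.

2.011 × 10¹¹ m/s

One atomic unit of velocity: v_au = e²/(4πε₀ℏ) = 2.186 × 10⁶ m/s.
9.20 × 10⁴ × 2.186 × 10⁶ m/s = 2.011 × 10¹¹ m/s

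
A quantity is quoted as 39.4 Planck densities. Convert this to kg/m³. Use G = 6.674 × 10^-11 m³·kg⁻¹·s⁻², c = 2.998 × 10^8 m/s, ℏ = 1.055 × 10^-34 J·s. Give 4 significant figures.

One Planck density: ρ_P = c⁵/(ℏG²) = 5.154 × 10^96 kg/m³.
39.4 × 5.154 × 10^96 kg/m³ = 2.031 × 10^98 kg/m³

2.031 × 10^98 kg/m³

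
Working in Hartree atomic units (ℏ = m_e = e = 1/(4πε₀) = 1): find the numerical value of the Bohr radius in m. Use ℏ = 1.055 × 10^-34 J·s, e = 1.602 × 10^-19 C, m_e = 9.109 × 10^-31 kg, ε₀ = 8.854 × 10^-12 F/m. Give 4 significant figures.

The unique combination of the constants set to 1 with dimensions of length is a₀ = 4πε₀ℏ²/(m_e e²).
  = 1.238 × 10^-78 / 2.338 × 10^-68
  = 5.297 × 10^-11 m

5.297 × 10^-11 m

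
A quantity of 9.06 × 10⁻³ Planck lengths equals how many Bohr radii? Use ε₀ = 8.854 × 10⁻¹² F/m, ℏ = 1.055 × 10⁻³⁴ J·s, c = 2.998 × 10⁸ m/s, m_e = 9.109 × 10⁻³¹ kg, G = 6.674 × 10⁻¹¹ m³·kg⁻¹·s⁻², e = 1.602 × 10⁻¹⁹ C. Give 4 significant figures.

Planck length: ℓ_P = √(ℏG/c³) = 1.616 × 10⁻³⁵ m
Bohr radius: a₀ = 4πε₀ℏ²/(m_e e²) = 5.297 × 10⁻¹¹ m
9.06 × 10⁻³ × 1.616 × 10⁻³⁵ / 5.297 × 10⁻¹¹ = 2.765 × 10⁻²⁷

2.765 × 10⁻²⁷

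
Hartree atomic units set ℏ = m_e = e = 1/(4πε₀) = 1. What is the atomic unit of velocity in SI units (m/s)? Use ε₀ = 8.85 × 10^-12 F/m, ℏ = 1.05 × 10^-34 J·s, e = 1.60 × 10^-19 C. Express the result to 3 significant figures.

Dimensional analysis gives v_au = e²/(4πε₀ℏ).
  = 2.56 × 10^-38 / 1.17 × 10^-44
  = 2.19 × 10^6 m/s

2.19 × 10^6 m/s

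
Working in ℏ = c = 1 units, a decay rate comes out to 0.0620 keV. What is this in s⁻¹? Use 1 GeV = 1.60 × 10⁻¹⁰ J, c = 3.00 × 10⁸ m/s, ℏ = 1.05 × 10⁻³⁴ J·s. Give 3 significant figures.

A rate is [E]/ℏ; divide by ℏ.
1 GeV → 1/ℏ × (1 GeV in J) = 1.52 × 10²⁴ s⁻¹.
Convert the energy scale: 0.0620 keV = 6.20 × 10⁻⁸ GeV.
Result: 6.20 × 10⁻⁸ × 1.52 × 10²⁴ = 9.45 × 10¹⁶ s⁻¹.

9.45 × 10¹⁶ s⁻¹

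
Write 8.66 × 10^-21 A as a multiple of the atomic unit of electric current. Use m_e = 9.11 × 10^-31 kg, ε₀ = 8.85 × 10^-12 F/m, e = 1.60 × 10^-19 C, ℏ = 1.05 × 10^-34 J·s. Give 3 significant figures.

atomic unit of electric current: I_au = e E_h/ℏ = m_e e⁵/((4πε₀)²ℏ³) = 6.67 × 10^-3 A.
8.66 × 10^-21 / 6.67 × 10^-3 = 1.30 × 10^-18

1.30 × 10^-18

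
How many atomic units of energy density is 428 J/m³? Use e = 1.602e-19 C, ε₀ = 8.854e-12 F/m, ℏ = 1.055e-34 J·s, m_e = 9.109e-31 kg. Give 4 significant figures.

1.461e-11

atomic unit of energy density: u_au = E_h/a₀³ = m_e⁴e¹⁰/((4πε₀)⁵ℏ⁸) = 2.929e13 J/m³.
428 / 2.929e13 = 1.461e-11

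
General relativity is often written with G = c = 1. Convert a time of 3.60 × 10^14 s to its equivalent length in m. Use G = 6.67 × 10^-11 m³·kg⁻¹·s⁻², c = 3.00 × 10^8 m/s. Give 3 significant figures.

Time → length via c.
3.60 × 10^14 s × (c) = 1.08 × 10^23 m

1.08 × 10^23 m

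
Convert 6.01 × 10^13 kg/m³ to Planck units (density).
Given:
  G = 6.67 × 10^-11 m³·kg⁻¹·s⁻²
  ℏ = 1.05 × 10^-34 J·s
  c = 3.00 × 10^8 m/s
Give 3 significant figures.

Planck density: ρ_P = c⁵/(ℏG²) = 5.20 × 10^96 kg/m³.
6.01 × 10^13 / 5.20 × 10^96 = 1.16 × 10^-83

1.16 × 10^-83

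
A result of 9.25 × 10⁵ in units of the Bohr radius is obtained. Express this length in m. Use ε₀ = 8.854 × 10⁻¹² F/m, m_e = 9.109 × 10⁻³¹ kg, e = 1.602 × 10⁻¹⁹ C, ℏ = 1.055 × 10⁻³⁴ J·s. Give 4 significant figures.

4.900 × 10⁻⁵ m

One Bohr radius: a₀ = 4πε₀ℏ²/(m_e e²) = 5.297 × 10⁻¹¹ m.
9.25 × 10⁵ × 5.297 × 10⁻¹¹ m = 4.900 × 10⁻⁵ m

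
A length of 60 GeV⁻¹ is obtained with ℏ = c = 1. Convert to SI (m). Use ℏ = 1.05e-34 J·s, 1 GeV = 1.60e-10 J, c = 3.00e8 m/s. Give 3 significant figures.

1.18e-14 m

A length is [E]⁻¹ in ℏ=c=1; restore one factor of ℏc.
1 GeV⁻¹ → ℏc × (1 GeV in J)⁻¹ = 1.97e-16 m.
Result: 60 × 1.97e-16 = 1.18e-14 m.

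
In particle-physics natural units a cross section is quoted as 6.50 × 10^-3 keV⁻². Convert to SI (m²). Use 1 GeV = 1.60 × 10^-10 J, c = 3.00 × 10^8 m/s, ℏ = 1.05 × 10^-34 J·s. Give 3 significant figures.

Area is [L]² = [E]⁻²·(ℏc)²; restore (ℏc)².
1 GeV⁻² → (ℏc)² × (1 GeV in J)⁻² = 3.88 × 10^-32 m².
Convert the energy scale: 6.50 × 10^-3 keV⁻² = 6.50 × 10^9 GeV⁻².
Result: 6.50 × 10^9 × 3.88 × 10^-32 = 2.52 × 10^-22 m².

2.52 × 10^-22 m²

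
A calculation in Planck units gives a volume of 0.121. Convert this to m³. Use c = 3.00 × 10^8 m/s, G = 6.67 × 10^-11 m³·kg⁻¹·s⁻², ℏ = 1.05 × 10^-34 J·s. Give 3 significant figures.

5.05 × 10^-106 m³

One Planck volume: V_P = (ℏG/c³)^(3/2) = 4.18 × 10^-105 m³.
0.121 × 4.18 × 10^-105 m³ = 5.05 × 10^-106 m³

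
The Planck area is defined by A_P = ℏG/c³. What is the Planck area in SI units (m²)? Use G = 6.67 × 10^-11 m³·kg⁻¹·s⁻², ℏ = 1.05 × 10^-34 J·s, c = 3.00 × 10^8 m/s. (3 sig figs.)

A_P = ℏG/c³
  = 7.00 × 10^-45 / 2.70 × 10^25
  = 2.59 × 10^-70 m²

2.59 × 10^-70 m²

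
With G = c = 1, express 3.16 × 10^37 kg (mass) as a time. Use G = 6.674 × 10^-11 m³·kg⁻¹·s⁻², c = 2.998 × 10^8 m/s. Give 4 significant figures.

78.27 s

Mass → time via G/c³.
3.16 × 10^37 kg × (G/c³) = 78.27 s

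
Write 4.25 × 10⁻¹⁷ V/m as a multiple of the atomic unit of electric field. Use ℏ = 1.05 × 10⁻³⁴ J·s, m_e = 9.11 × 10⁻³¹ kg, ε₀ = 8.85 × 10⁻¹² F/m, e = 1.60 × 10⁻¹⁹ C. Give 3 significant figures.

atomic unit of electric field: E_au = E_h/(e a₀) = m_e²e⁵/((4πε₀)³ℏ⁴) = 5.20 × 10¹¹ V/m.
4.25 × 10⁻¹⁷ / 5.20 × 10¹¹ = 8.17 × 10⁻²⁹

8.17 × 10⁻²⁹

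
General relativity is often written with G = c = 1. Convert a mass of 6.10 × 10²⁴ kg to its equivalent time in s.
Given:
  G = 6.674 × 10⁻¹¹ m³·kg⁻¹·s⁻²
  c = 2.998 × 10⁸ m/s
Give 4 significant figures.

Mass → time via G/c³.
6.10 × 10²⁴ kg × (G/c³) = 1.511 × 10⁻¹¹ s

1.511 × 10⁻¹¹ s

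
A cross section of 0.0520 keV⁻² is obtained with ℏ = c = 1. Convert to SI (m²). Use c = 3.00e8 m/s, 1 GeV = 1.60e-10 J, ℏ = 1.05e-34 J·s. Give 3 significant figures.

Area is [L]² = [E]⁻²·(ℏc)²; restore (ℏc)².
1 GeV⁻² → (ℏc)² × (1 GeV in J)⁻² = 3.88e-32 m².
Convert the energy scale: 0.0520 keV⁻² = 5.20e10 GeV⁻².
Result: 5.20e10 × 3.88e-32 = 2.02e-21 m².

2.02e-21 m²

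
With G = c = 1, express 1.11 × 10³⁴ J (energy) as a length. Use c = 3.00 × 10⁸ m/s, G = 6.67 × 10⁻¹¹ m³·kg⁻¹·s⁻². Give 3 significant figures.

Energy → length via G/c⁴.
1.11 × 10³⁴ J × (G/c⁴) = 9.14 × 10⁻¹¹ m

9.14 × 10⁻¹¹ m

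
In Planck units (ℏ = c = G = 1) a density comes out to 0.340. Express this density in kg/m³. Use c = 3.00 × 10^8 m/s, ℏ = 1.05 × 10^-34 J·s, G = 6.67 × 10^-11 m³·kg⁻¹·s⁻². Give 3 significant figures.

1.77 × 10^96 kg/m³

One Planck density: ρ_P = c⁵/(ℏG²) = 5.20 × 10^96 kg/m³.
0.340 × 5.20 × 10^96 kg/m³ = 1.77 × 10^96 kg/m³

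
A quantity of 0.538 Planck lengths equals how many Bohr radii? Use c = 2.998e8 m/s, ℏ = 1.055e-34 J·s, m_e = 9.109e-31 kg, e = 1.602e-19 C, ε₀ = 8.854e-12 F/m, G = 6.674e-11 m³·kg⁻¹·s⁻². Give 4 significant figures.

Planck length: ℓ_P = √(ℏG/c³) = 1.616e-35 m
Bohr radius: a₀ = 4πε₀ℏ²/(m_e e²) = 5.297e-11 m
0.538 × 1.616e-35 / 5.297e-11 = 1.642e-25

1.642e-25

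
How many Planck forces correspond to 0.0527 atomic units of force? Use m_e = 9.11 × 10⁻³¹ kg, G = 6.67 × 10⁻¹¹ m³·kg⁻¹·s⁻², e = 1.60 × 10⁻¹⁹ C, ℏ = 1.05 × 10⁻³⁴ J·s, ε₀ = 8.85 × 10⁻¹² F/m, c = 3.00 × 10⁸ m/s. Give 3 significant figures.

atomic unit of force: F_au = E_h/a₀ = m_e²e⁶/((4πε₀)³ℏ⁴) = 8.33 × 10⁻⁸ N
Planck force: F_P = c⁴/G = 1.21 × 10⁴⁴ N
0.0527 × 8.33 × 10⁻⁸ / 1.21 × 10⁴⁴ = 3.61 × 10⁻⁵³

3.61 × 10⁻⁵³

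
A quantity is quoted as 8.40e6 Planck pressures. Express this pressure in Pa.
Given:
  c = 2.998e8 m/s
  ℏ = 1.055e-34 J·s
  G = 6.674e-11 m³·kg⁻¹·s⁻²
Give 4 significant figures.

3.891e120 Pa

One Planck pressure: p_P = c⁷/(ℏG²) = 4.632e113 Pa.
8.40e6 × 4.632e113 Pa = 3.891e120 Pa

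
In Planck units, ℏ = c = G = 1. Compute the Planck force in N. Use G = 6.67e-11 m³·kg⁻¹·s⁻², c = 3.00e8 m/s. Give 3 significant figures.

Dimensional analysis gives F_P = c⁴/G.
  = 8.10e33 / 6.67e-11
  = 1.21e44 N

1.21e44 N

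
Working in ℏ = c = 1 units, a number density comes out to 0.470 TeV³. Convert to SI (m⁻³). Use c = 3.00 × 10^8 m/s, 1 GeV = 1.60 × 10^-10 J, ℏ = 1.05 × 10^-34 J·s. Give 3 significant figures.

6.16 × 10^55 m⁻³

Number density is [L]⁻³ = [E]³/(ℏc)³.
1 GeV³ → 1/(ℏc)³ × (1 GeV in J)³ = 1.31 × 10^47 m⁻³.
Convert the energy scale: 0.470 TeV³ = 4.70 × 10^8 GeV³.
Result: 4.70 × 10^8 × 1.31 × 10^47 = 6.16 × 10^55 m⁻³.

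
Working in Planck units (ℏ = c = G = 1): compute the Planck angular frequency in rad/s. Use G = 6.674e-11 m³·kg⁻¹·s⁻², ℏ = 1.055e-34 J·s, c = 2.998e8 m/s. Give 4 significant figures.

The unique combination of the constants set to 1 with dimensions of angular frequency is ω_P = √(c⁵/(ℏG)).
  = √(3.440e86)
  = 1.855e43 rad/s

1.855e43 rad/s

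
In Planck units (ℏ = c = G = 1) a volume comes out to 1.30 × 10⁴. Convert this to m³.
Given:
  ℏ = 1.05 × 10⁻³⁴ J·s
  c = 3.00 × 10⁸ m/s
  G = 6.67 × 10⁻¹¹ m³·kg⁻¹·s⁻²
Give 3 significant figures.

One Planck volume: V_P = (ℏG/c³)^(3/2) = 4.18 × 10⁻¹⁰⁵ m³.
1.30 × 10⁴ × 4.18 × 10⁻¹⁰⁵ m³ = 5.43 × 10⁻¹⁰¹ m³

5.43 × 10⁻¹⁰¹ m³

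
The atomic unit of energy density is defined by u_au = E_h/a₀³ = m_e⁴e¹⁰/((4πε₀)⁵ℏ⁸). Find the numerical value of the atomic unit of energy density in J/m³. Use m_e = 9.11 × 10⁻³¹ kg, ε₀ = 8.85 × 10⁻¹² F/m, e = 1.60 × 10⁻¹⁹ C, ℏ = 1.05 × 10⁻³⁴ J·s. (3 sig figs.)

3.01 × 10¹³ J/m³

u_au = E_h/a₀³ = m_e⁴e¹⁰/((4πε₀)⁵ℏ⁸)
E_h = 4.38 × 10⁻¹⁸ J
a₀ = 5.26 × 10⁻¹¹ m
E_h/a₀³ = 3.01 × 10¹³ J/m³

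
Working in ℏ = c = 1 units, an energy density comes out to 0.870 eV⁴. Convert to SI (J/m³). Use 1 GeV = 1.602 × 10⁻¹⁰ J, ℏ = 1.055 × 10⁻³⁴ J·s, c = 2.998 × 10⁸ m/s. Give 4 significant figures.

18.11 J/m³

[E]/[L]³ = [E]⁴/(ℏc)³; restore (ℏc)⁻³.
1 GeV⁴ → 1/(ℏc)³ × (1 GeV in J)⁴ = 2.082 × 10³⁷ J/m³.
Convert the energy scale: 0.870 eV⁴ = 8.70 × 10⁻³⁷ GeV⁴.
Result: 8.70 × 10⁻³⁷ × 2.082 × 10³⁷ = 18.11 J/m³.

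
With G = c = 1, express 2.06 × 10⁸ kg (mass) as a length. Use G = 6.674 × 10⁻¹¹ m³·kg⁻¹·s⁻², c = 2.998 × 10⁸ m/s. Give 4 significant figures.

1.530 × 10⁻¹⁹ m

In G = c = 1 units mass has dimensions of length; the conversion factor is G/c².
2.06 × 10⁸ kg × (G/c²) = 1.530 × 10⁻¹⁹ m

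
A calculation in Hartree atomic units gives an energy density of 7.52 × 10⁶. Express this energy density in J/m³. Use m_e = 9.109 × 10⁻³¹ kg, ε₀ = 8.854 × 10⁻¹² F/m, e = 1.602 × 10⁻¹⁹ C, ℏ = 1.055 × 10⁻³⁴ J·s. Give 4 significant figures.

2.203 × 10²⁰ J/m³

One atomic unit of energy density: u_au = E_h/a₀³ = m_e⁴e¹⁰/((4πε₀)⁵ℏ⁸) = 2.929 × 10¹³ J/m³.
7.52 × 10⁶ × 2.929 × 10¹³ J/m³ = 2.203 × 10²⁰ J/m³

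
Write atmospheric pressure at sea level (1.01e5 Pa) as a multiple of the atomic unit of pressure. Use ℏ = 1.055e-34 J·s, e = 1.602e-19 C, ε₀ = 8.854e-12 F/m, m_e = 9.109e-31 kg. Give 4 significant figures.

3.448e-9

atomic unit of pressure: P_au = E_h/a₀³ = m_e⁴e¹⁰/((4πε₀)⁵ℏ⁸) = 2.929e13 Pa.
1.01e5 / 2.929e13 = 3.448e-9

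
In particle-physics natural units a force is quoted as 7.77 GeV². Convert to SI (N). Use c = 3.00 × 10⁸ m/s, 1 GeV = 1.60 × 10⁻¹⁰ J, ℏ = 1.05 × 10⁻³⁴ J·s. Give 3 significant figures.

6.31 × 10⁶ N

Force is [E]/[L] = [E]²/(ℏc); restore (ℏc)⁻¹.
1 GeV² → 1/(ℏc) × (1 GeV in J)² = 8.13 × 10⁵ N.
Result: 7.77 × 8.13 × 10⁵ = 6.31 × 10⁶ N.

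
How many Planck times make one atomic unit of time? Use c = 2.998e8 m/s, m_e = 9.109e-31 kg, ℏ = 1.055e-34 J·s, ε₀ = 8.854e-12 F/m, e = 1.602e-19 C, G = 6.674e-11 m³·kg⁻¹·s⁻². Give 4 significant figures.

4.494e26

atomic unit of time: τ_au = (4πε₀)²ℏ³/(m_e e⁴) = 2.423e-17 s
Planck time: t_P = √(ℏG/c⁵) = 5.392e-44 s
ratio = 2.423e-17 / 5.392e-44 = 4.494e26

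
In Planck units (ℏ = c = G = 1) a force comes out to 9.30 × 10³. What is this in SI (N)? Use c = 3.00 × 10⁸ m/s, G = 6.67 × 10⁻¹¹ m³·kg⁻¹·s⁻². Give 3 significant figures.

1.13 × 10⁴⁸ N

One Planck force: F_P = c⁴/G = 1.21 × 10⁴⁴ N.
9.30 × 10³ × 1.21 × 10⁴⁴ N = 1.13 × 10⁴⁸ N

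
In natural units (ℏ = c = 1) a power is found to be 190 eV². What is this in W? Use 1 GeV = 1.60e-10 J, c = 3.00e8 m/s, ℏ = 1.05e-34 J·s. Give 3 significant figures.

Power is [E]/[T] = [E]²/ℏ.
1 GeV² → 1/ℏ × (1 GeV in J)² = 2.44e14 W.
Convert the energy scale: 190 eV² = 1.90e-16 GeV².
Result: 1.90e-16 × 2.44e14 = 0.0463 W.

0.0463 W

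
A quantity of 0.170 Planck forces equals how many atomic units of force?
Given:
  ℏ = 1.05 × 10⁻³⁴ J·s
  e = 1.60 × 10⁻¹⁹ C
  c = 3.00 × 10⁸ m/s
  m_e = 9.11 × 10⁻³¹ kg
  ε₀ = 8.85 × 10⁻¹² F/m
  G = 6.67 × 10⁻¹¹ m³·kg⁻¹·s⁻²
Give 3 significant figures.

Planck force: F_P = c⁴/G = 1.21 × 10⁴⁴ N
atomic unit of force: F_au = E_h/a₀ = m_e²e⁶/((4πε₀)³ℏ⁴) = 8.33 × 10⁻⁸ N
0.170 × 1.21 × 10⁴⁴ / 8.33 × 10⁻⁸ = 2.48 × 10⁵⁰

2.48 × 10⁵⁰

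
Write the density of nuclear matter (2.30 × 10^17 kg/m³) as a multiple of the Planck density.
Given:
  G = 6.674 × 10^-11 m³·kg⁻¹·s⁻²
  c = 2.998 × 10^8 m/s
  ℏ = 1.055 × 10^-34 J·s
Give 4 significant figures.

Planck density: ρ_P = c⁵/(ℏG²) = 5.154 × 10^96 kg/m³.
2.30 × 10^17 / 5.154 × 10^96 = 4.463 × 10^-80

4.463 × 10^-80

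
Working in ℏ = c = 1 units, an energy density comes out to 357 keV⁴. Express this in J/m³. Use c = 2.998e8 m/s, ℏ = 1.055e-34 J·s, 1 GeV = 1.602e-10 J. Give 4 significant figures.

7.431e15 J/m³

[E]/[L]³ = [E]⁴/(ℏc)³; restore (ℏc)⁻³.
1 GeV⁴ → 1/(ℏc)³ × (1 GeV in J)⁴ = 2.082e37 J/m³.
Convert the energy scale: 357 keV⁴ = 3.57e-22 GeV⁴.
Result: 3.57e-22 × 2.082e37 = 7.431e15 J/m³.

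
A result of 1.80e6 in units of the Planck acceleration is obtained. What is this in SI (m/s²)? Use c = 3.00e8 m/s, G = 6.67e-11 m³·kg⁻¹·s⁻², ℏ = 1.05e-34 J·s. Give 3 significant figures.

1.01e58 m/s²

One Planck acceleration: a_P = √(c⁷/(ℏG)) = 5.59e51 m/s².
1.80e6 × 5.59e51 m/s² = 1.01e58 m/s²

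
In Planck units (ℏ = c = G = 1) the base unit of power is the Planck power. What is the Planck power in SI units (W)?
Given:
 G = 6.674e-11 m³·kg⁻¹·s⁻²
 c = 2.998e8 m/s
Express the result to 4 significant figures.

3.629e52 W

P_P = c⁵/G
  = 2.422e42 / 6.674e-11
  = 3.629e52 W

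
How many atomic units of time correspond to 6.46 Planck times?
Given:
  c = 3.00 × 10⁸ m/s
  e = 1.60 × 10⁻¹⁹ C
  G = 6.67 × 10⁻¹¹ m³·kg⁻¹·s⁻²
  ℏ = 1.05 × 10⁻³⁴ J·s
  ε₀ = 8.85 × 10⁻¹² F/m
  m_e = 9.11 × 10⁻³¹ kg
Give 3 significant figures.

1.45 × 10⁻²⁶

Planck time: t_P = √(ℏG/c⁵) = 5.37 × 10⁻⁴⁴ s
atomic unit of time: τ_au = (4πε₀)²ℏ³/(m_e e⁴) = 2.40 × 10⁻¹⁷ s
6.46 × 5.37 × 10⁻⁴⁴ / 2.40 × 10⁻¹⁷ = 1.45 × 10⁻²⁶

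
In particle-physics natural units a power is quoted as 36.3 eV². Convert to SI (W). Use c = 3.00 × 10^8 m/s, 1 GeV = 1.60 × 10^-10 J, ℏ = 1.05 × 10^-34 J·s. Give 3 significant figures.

8.85 × 10^-3 W

Power is [E]/[T] = [E]²/ℏ.
1 GeV² → 1/ℏ × (1 GeV in J)² = 2.44 × 10^14 W.
Convert the energy scale: 36.3 eV² = 3.63 × 10^-17 GeV².
Result: 3.63 × 10^-17 × 2.44 × 10^14 = 8.85 × 10^-3 W.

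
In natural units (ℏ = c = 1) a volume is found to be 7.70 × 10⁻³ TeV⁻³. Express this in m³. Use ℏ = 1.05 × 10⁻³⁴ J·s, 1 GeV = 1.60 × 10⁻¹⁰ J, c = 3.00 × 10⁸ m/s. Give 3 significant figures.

5.88 × 10⁻⁵⁹ m³

Volume is [L]³ = [E]⁻³·(ℏc)³.
1 GeV⁻³ → (ℏc)³ × (1 GeV in J)⁻³ = 7.63 × 10⁻⁴⁸ m³.
Convert the energy scale: 7.70 × 10⁻³ TeV⁻³ = 7.70 × 10⁻¹² GeV⁻³.
Result: 7.70 × 10⁻¹² × 7.63 × 10⁻⁴⁸ = 5.88 × 10⁻⁵⁹ m³.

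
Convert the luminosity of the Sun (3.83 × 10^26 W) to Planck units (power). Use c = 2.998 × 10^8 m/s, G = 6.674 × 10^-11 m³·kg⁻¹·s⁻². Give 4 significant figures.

1.055 × 10^-26

Planck power: P_P = c⁵/G = 3.629 × 10^52 W.
3.83 × 10^26 / 3.629 × 10^52 = 1.055 × 10^-26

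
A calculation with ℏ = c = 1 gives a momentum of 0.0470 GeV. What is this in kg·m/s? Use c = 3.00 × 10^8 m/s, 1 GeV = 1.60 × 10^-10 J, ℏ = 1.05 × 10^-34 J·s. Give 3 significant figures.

Momentum is [E]/c; divide by c.
1 GeV → 1/c × (1 GeV in J) = 5.33 × 10^-19 kg·m/s.
Result: 0.0470 × 5.33 × 10^-19 = 2.51 × 10^-20 kg·m/s.

2.51 × 10^-20 kg·m/s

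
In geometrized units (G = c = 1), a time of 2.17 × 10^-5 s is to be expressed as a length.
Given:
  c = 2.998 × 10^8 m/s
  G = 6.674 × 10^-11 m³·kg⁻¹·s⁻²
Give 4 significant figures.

Time → length via c.
2.17 × 10^-5 s × (c) = 6.506 × 10^3 m

6.506 × 10^3 m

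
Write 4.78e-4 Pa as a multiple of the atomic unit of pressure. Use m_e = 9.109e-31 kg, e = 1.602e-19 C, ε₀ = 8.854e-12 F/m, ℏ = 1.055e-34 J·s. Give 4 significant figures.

atomic unit of pressure: P_au = E_h/a₀³ = m_e⁴e¹⁰/((4πε₀)⁵ℏ⁸) = 2.929e13 Pa.
4.78e-4 / 2.929e13 = 1.632e-17

1.632e-17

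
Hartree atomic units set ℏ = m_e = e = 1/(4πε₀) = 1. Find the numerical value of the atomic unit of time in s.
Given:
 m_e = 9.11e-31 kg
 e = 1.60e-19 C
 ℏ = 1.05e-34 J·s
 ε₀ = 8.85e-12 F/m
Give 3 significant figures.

The unique combination of the constants set to 1 with dimensions of time is τ_au = (4πε₀)²ℏ³/(m_e e⁴).
E_h = 4.38e-18 J
ℏ/E_h = 2.40e-17 s

2.40e-17 s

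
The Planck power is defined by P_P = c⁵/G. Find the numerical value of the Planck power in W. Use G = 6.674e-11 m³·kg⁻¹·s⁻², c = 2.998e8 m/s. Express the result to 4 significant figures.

3.629e52 W

P_P = c⁵/G
  = 2.422e42 / 6.674e-11
  = 3.629e52 W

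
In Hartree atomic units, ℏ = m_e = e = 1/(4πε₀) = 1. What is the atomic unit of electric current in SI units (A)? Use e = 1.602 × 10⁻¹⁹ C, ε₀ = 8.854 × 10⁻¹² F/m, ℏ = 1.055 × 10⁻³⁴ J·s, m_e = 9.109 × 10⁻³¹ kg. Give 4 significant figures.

6.612 × 10⁻³ A

Dimensional analysis gives I_au = e E_h/ℏ = m_e e⁵/((4πε₀)²ℏ³).
E_h = 4.354 × 10⁻¹⁸ J
e·E_h/ℏ = 6.612 × 10⁻³ A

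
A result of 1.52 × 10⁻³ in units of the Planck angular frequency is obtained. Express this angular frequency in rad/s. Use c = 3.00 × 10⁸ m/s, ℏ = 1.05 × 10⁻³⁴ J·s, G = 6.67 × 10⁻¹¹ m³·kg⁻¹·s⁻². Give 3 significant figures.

2.83 × 10⁴⁰ rad/s

One Planck angular frequency: ω_P = √(c⁵/(ℏG)) = 1.86 × 10⁴³ rad/s.
1.52 × 10⁻³ × 1.86 × 10⁴³ rad/s = 2.83 × 10⁴⁰ rad/s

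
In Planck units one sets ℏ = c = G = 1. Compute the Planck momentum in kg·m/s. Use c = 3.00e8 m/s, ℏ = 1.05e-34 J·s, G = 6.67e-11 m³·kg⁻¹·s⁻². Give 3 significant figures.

6.52 kg·m/s

p_P = √(ℏc³/G)
  = √(42.5)
  = 6.52 kg·m/s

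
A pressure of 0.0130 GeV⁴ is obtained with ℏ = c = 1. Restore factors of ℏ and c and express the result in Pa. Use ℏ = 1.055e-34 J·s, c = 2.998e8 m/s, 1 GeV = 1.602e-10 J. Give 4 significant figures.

2.706e35 Pa

Pressure is [E]/[L]³ = [E]⁴/(ℏc)³.
1 GeV⁴ → 1/(ℏc)³ × (1 GeV in J)⁴ = 2.082e37 Pa.
Result: 0.0130 × 2.082e37 = 2.706e35 Pa.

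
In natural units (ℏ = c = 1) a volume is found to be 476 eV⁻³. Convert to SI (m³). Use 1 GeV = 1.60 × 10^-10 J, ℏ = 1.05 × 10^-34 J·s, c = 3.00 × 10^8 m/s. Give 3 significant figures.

3.63 × 10^-18 m³

Volume is [L]³ = [E]⁻³·(ℏc)³.
1 GeV⁻³ → (ℏc)³ × (1 GeV in J)⁻³ = 7.63 × 10^-48 m³.
Convert the energy scale: 476 eV⁻³ = 4.76 × 10^29 GeV⁻³.
Result: 4.76 × 10^29 × 7.63 × 10^-48 = 3.63 × 10^-18 m³.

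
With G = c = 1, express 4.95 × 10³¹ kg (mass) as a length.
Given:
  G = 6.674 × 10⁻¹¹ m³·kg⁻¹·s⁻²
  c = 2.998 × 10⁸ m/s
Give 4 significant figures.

In G = c = 1 units mass has dimensions of length; the conversion factor is G/c².
4.95 × 10³¹ kg × (G/c²) = 3.676 × 10⁴ m

3.676 × 10⁴ m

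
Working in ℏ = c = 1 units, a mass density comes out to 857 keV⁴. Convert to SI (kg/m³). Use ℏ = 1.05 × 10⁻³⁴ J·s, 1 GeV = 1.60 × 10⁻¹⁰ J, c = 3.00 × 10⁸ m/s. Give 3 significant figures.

0.200 kg/m³

Mass density is [E]/(c²[L]³) = [E]⁴/(ℏ³c⁵).
1 GeV⁴ → 1/(ℏ³c⁵) × (1 GeV in J)⁴ = 2.33 × 10²⁰ kg/m³.
Convert the energy scale: 857 keV⁴ = 8.57 × 10⁻²² GeV⁴.
Result: 8.57 × 10⁻²² × 2.33 × 10²⁰ = 0.200 kg/m³.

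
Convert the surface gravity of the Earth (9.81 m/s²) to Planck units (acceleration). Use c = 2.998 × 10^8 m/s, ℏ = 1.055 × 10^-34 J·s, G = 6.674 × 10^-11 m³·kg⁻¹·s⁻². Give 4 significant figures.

Planck acceleration: a_P = √(c⁷/(ℏG)) = 5.560 × 10^51 m/s².
9.81 / 5.560 × 10^51 = 1.764 × 10^-51

1.764 × 10^-51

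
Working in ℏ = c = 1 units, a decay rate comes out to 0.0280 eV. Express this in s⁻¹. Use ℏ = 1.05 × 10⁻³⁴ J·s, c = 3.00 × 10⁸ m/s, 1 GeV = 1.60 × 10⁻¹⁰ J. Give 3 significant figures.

4.27 × 10¹³ s⁻¹

A rate is [E]/ℏ; divide by ℏ.
1 GeV → 1/ℏ × (1 GeV in J) = 1.52 × 10²⁴ s⁻¹.
Convert the energy scale: 0.0280 eV = 2.80 × 10⁻¹¹ GeV.
Result: 2.80 × 10⁻¹¹ × 1.52 × 10²⁴ = 4.27 × 10¹³ s⁻¹.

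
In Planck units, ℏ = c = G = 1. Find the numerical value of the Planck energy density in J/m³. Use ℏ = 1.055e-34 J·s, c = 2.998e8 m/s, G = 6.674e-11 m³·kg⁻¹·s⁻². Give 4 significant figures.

The unique combination of the constants set to 1 with dimensions of energy density is u_P = c⁷/(ℏG²).
  = 2.177e59 / 4.699e-55
  = 4.632e113 J/m³

4.632e113 J/m³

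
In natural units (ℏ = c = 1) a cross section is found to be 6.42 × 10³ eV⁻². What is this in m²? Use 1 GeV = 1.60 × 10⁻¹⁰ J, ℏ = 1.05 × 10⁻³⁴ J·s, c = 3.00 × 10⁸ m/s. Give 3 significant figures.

2.49 × 10⁻¹⁰ m²

Area is [L]² = [E]⁻²·(ℏc)²; restore (ℏc)².
1 GeV⁻² → (ℏc)² × (1 GeV in J)⁻² = 3.88 × 10⁻³² m².
Convert the energy scale: 6.42 × 10³ eV⁻² = 6.42 × 10²¹ GeV⁻².
Result: 6.42 × 10²¹ × 3.88 × 10⁻³² = 2.49 × 10⁻¹⁰ m².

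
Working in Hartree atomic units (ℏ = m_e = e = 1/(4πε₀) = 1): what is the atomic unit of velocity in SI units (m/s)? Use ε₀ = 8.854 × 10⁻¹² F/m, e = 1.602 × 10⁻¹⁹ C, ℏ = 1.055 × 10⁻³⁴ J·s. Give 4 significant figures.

From ℏ = m_e = e = 1/(4πε₀) = 1 the velocity scale is v_au = e²/(4πε₀ℏ).
  = 2.566 × 10⁻³⁸ / 1.174 × 10⁻⁴⁴
  = 2.186 × 10⁶ m/s

2.186 × 10⁶ m/s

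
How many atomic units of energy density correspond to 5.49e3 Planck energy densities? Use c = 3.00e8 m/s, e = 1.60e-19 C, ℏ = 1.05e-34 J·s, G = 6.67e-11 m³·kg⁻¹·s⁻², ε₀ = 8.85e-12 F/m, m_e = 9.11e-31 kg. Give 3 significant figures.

8.53e103

Planck energy density: u_P = c⁷/(ℏG²) = 4.68e113 J/m³
atomic unit of energy density: u_au = E_h/a₀³ = m_e⁴e¹⁰/((4πε₀)⁵ℏ⁸) = 3.01e13 J/m³
5.49e3 × 4.68e113 / 3.01e13 = 8.53e103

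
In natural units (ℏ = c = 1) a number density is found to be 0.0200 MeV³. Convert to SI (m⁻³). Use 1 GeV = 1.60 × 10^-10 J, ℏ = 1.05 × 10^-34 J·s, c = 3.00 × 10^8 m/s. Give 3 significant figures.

Number density is [L]⁻³ = [E]³/(ℏc)³.
1 GeV³ → 1/(ℏc)³ × (1 GeV in J)³ = 1.31 × 10^47 m⁻³.
Convert the energy scale: 0.0200 MeV³ = 2.00 × 10^-11 GeV³.
Result: 2.00 × 10^-11 × 1.31 × 10^47 = 2.62 × 10^36 m⁻³.

2.62 × 10^36 m⁻³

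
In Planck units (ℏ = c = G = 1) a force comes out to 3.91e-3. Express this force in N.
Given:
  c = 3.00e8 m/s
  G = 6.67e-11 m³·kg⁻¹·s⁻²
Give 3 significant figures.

One Planck force: F_P = c⁴/G = 1.21e44 N.
3.91e-3 × 1.21e44 N = 4.75e41 N

4.75e41 N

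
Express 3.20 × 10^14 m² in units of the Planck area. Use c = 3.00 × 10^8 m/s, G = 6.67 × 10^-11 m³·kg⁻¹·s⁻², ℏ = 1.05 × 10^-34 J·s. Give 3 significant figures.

1.23 × 10^84

Planck area: A_P = ℏG/c³ = 2.59 × 10^-70 m².
3.20 × 10^14 / 2.59 × 10^-70 = 1.23 × 10^84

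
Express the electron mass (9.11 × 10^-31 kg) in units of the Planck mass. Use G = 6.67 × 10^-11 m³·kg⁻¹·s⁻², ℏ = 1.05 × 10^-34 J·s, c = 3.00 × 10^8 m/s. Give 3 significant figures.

Planck mass: m_P = √(ℏc/G) = 2.17 × 10^-8 kg.
9.11 × 10^-31 / 2.17 × 10^-8 = 4.19 × 10^-23

4.19 × 10^-23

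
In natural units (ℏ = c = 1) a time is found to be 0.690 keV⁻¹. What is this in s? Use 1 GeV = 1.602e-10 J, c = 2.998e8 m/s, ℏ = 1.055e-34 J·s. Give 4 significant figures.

A time is [E]⁻¹ in ℏ=c=1; restore one factor of ℏ.
1 GeV⁻¹ → ℏ × (1 GeV in J)⁻¹ = 6.586e-25 s.
Convert the energy scale: 0.690 keV⁻¹ = 6.90e5 GeV⁻¹.
Result: 6.90e5 × 6.586e-25 = 4.544e-19 s.

4.544e-19 s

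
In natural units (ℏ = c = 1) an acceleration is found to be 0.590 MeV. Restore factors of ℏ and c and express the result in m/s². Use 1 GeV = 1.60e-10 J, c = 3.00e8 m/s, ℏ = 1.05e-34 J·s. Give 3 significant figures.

2.70e29 m/s²

Acceleration is [L]/[T]² = c·[E]/ℏ.
1 GeV → c/ℏ × (1 GeV in J) = 4.57e32 m/s².
Convert the energy scale: 0.590 MeV = 5.90e-4 GeV.
Result: 5.90e-4 × 4.57e32 = 2.70e29 m/s².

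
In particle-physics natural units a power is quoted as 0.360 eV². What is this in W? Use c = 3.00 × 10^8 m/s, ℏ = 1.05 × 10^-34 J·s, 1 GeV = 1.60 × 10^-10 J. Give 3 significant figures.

8.78 × 10^-5 W

Power is [E]/[T] = [E]²/ℏ.
1 GeV² → 1/ℏ × (1 GeV in J)² = 2.44 × 10^14 W.
Convert the energy scale: 0.360 eV² = 3.60 × 10^-19 GeV².
Result: 3.60 × 10^-19 × 2.44 × 10^14 = 8.78 × 10^-5 W.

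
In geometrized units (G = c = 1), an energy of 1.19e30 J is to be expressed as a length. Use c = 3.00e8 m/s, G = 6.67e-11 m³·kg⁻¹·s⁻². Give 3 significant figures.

9.80e-15 m

Energy → length via G/c⁴.
1.19e30 J × (G/c⁴) = 9.80e-15 m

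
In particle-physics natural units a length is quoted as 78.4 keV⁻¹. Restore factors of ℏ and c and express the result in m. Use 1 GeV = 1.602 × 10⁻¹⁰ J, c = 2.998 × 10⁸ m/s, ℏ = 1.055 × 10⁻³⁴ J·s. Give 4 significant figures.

A length is [E]⁻¹ in ℏ=c=1; restore one factor of ℏc.
1 GeV⁻¹ → ℏc × (1 GeV in J)⁻¹ = 1.974 × 10⁻¹⁶ m.
Convert the energy scale: 78.4 keV⁻¹ = 7.84 × 10⁷ GeV⁻¹.
Result: 7.84 × 10⁷ × 1.974 × 10⁻¹⁶ = 1.548 × 10⁻⁸ m.

1.548 × 10⁻⁸ m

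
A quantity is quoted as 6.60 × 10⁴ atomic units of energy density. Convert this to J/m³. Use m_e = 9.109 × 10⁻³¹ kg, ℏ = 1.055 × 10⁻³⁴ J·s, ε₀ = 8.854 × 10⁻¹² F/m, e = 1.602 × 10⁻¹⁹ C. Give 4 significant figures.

One atomic unit of energy density: u_au = E_h/a₀³ = m_e⁴e¹⁰/((4πε₀)⁵ℏ⁸) = 2.929 × 10¹³ J/m³.
6.60 × 10⁴ × 2.929 × 10¹³ J/m³ = 1.933 × 10¹⁸ J/m³

1.933 × 10¹⁸ J/m³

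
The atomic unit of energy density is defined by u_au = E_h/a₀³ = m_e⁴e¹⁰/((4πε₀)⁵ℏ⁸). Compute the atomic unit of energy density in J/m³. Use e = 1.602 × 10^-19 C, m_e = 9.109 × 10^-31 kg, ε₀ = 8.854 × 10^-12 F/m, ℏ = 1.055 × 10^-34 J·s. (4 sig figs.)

u_au = E_h/a₀³ = m_e⁴e¹⁰/((4πε₀)⁵ℏ⁸)
E_h = 4.354 × 10^-18 J
a₀ = 5.297 × 10^-11 m
E_h/a₀³ = 2.929 × 10^13 J/m³

2.929 × 10^13 J/m³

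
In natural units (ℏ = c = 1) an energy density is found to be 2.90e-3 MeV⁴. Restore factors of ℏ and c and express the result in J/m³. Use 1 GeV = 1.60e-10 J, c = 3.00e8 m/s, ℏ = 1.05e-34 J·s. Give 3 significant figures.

[E]/[L]³ = [E]⁴/(ℏc)³; restore (ℏc)⁻³.
1 GeV⁴ → 1/(ℏc)³ × (1 GeV in J)⁴ = 2.10e37 J/m³.
Convert the energy scale: 2.90e-3 MeV⁴ = 2.90e-15 GeV⁴.
Result: 2.90e-15 × 2.10e37 = 6.08e22 J/m³.

6.08e22 J/m³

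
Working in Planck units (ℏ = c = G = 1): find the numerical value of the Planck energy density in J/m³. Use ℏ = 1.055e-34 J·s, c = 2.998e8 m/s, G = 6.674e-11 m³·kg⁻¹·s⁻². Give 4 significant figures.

4.632e113 J/m³

The unique combination of the constants set to 1 with dimensions of energy density is u_P = c⁷/(ℏG²).
  = 2.177e59 / 4.699e-55
  = 4.632e113 J/m³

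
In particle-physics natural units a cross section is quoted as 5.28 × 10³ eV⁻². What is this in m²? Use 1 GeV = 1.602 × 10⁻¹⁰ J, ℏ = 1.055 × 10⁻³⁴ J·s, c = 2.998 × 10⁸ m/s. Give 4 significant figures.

Area is [L]² = [E]⁻²·(ℏc)²; restore (ℏc)².
1 GeV⁻² → (ℏc)² × (1 GeV in J)⁻² = 3.898 × 10⁻³² m².
Convert the energy scale: 5.28 × 10³ eV⁻² = 5.28 × 10²¹ GeV⁻².
Result: 5.28 × 10²¹ × 3.898 × 10⁻³² = 2.058 × 10⁻¹⁰ m².

2.058 × 10⁻¹⁰ m²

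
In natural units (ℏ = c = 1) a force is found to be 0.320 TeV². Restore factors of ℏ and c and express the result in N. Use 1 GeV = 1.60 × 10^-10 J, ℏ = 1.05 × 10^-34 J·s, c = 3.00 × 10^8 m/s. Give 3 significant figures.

2.60 × 10^11 N

Force is [E]/[L] = [E]²/(ℏc); restore (ℏc)⁻¹.
1 GeV² → 1/(ℏc) × (1 GeV in J)² = 8.13 × 10^5 N.
Convert the energy scale: 0.320 TeV² = 3.20 × 10^5 GeV².
Result: 3.20 × 10^5 × 8.13 × 10^5 = 2.60 × 10^11 N.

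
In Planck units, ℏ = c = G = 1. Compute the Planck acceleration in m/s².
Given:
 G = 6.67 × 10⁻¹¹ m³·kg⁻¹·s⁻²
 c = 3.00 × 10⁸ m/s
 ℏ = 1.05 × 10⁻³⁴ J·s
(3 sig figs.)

Dimensional analysis gives a_P = √(c⁷/(ℏG)).
  = √(3.12 × 10¹⁰³)
  = 5.59 × 10⁵¹ m/s²

5.59 × 10⁵¹ m/s²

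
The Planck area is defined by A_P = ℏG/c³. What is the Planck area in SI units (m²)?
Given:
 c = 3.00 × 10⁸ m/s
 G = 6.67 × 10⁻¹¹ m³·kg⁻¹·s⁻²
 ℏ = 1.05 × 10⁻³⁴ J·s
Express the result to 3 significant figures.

2.59 × 10⁻⁷⁰ m²

A_P = ℏG/c³
  = 7.00 × 10⁻⁴⁵ / 2.70 × 10²⁵
  = 2.59 × 10⁻⁷⁰ m²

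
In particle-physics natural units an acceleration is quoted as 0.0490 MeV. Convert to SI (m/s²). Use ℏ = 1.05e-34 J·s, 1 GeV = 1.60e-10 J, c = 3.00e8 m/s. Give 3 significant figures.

2.24e28 m/s²

Acceleration is [L]/[T]² = c·[E]/ℏ.
1 GeV → c/ℏ × (1 GeV in J) = 4.57e32 m/s².
Convert the energy scale: 0.0490 MeV = 4.90e-5 GeV.
Result: 4.90e-5 × 4.57e32 = 2.24e28 m/s².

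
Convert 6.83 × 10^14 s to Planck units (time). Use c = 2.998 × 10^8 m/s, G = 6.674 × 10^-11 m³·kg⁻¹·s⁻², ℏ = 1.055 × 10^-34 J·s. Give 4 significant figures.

1.267 × 10^58

Planck time: t_P = √(ℏG/c⁵) = 5.392 × 10^-44 s.
6.83 × 10^14 / 5.392 × 10^-44 = 1.267 × 10^58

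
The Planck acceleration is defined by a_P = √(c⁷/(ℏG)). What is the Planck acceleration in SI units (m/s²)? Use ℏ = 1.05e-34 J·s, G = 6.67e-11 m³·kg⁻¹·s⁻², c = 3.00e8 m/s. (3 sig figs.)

a_P = √(c⁷/(ℏG))
  = √(3.12e103)
  = 5.59e51 m/s²

5.59e51 m/s²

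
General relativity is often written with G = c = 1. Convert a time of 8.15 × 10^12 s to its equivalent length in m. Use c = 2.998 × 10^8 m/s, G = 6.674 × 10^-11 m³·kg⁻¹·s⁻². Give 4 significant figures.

2.443 × 10^21 m

Time → length via c.
8.15 × 10^12 s × (c) = 2.443 × 10^21 m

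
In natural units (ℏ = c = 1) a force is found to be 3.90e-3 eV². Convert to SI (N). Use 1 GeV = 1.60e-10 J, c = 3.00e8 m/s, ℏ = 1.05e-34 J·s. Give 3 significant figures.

Force is [E]/[L] = [E]²/(ℏc); restore (ℏc)⁻¹.
1 GeV² → 1/(ℏc) × (1 GeV in J)² = 8.13e5 N.
Convert the energy scale: 3.90e-3 eV² = 3.90e-21 GeV².
Result: 3.90e-21 × 8.13e5 = 3.17e-15 N.

3.17e-15 N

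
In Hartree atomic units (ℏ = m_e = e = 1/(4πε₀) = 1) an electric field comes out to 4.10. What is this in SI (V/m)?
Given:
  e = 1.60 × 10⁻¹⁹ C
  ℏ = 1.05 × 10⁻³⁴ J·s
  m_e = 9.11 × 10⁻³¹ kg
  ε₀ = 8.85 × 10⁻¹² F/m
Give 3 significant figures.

2.13 × 10¹² V/m

One atomic unit of electric field: E_au = E_h/(e a₀) = m_e²e⁵/((4πε₀)³ℏ⁴) = 5.20 × 10¹¹ V/m.
4.10 × 5.20 × 10¹¹ V/m = 2.13 × 10¹² V/m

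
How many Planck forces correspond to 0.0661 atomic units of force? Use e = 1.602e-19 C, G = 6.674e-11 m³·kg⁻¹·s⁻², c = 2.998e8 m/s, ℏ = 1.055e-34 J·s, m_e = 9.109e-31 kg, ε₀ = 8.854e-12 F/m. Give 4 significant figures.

atomic unit of force: F_au = E_h/a₀ = m_e²e⁶/((4πε₀)³ℏ⁴) = 8.220e-8 N
Planck force: F_P = c⁴/G = 1.210e44 N
0.0661 × 8.220e-8 / 1.210e44 = 4.489e-53

4.489e-53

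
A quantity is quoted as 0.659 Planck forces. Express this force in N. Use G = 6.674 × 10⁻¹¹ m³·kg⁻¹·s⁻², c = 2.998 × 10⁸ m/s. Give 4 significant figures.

7.977 × 10⁴³ N

One Planck force: F_P = c⁴/G = 1.210 × 10⁴⁴ N.
0.659 × 1.210 × 10⁴⁴ N = 7.977 × 10⁴³ N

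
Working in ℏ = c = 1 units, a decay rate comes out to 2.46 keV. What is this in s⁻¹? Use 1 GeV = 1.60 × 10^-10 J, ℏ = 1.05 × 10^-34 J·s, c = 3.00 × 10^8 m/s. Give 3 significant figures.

A rate is [E]/ℏ; divide by ℏ.
1 GeV → 1/ℏ × (1 GeV in J) = 1.52 × 10^24 s⁻¹.
Convert the energy scale: 2.46 keV = 2.46 × 10^-6 GeV.
Result: 2.46 × 10^-6 × 1.52 × 10^24 = 3.75 × 10^18 s⁻¹.

3.75 × 10^18 s⁻¹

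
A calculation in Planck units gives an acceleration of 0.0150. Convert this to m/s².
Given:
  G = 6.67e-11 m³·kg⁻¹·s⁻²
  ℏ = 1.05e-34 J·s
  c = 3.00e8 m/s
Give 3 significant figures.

One Planck acceleration: a_P = √(c⁷/(ℏG)) = 5.59e51 m/s².
0.0150 × 5.59e51 m/s² = 8.38e49 m/s²

8.38e49 m/s²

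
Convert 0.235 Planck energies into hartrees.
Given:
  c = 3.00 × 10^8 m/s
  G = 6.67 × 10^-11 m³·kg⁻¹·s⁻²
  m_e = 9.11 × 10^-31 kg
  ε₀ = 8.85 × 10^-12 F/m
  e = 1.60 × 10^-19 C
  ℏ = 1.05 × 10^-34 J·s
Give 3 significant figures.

Planck energy: E_P = √(ℏc⁵/G) = 1.96 × 10^9 J
hartree: E_h = m_e e⁴/(4πε₀ℏ)² = 4.38 × 10^-18 J
0.235 × 1.96 × 10^9 / 4.38 × 10^-18 = 1.05 × 10^26

1.05 × 10^26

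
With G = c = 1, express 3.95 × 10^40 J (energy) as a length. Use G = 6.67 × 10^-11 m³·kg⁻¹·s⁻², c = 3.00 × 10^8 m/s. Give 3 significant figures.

Energy → length via G/c⁴.
3.95 × 10^40 J × (G/c⁴) = 3.25 × 10^-4 m

3.25 × 10^-4 m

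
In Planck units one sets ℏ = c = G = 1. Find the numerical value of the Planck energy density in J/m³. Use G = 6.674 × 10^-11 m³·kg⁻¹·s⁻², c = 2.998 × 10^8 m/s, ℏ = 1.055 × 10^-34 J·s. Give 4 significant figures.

u_P = c⁷/(ℏG²)
  = 2.177 × 10^59 / 4.699 × 10^-55
  = 4.632 × 10^113 J/m³

4.632 × 10^113 J/m³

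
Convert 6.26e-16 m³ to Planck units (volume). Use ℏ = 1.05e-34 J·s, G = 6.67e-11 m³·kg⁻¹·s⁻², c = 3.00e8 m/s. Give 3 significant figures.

1.50e89

Planck volume: V_P = (ℏG/c³)^(3/2) = 4.18e-105 m³.
6.26e-16 / 4.18e-105 = 1.50e89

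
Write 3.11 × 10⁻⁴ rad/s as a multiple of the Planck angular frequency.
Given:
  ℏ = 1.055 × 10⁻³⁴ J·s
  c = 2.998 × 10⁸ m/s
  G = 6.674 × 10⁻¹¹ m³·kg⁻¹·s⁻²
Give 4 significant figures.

1.677 × 10⁻⁴⁷

Planck angular frequency: ω_P = √(c⁵/(ℏG)) = 1.855 × 10⁴³ rad/s.
3.11 × 10⁻⁴ / 1.855 × 10⁴³ = 1.677 × 10⁻⁴⁷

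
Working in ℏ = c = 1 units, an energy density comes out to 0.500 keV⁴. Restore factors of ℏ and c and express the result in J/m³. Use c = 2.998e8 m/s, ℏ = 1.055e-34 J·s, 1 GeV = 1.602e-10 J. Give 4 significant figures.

1.041e13 J/m³

[E]/[L]³ = [E]⁴/(ℏc)³; restore (ℏc)⁻³.
1 GeV⁴ → 1/(ℏc)³ × (1 GeV in J)⁴ = 2.082e37 J/m³.
Convert the energy scale: 0.500 keV⁴ = 5.00e-25 GeV⁴.
Result: 5.00e-25 × 2.082e37 = 1.041e13 J/m³.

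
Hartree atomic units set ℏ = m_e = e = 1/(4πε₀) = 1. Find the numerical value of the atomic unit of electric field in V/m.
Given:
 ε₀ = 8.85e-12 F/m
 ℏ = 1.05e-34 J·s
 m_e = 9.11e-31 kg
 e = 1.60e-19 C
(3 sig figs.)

From ℏ = m_e = e = 1/(4πε₀) = 1 the electric field scale is E_au = E_h/(e a₀) = m_e²e⁵/((4πε₀)³ℏ⁴).
E_h = 4.38e-18 J
a₀ = 5.26e-11 m
E_h/(e·a₀) = 5.20e11 V/m

5.20e11 V/m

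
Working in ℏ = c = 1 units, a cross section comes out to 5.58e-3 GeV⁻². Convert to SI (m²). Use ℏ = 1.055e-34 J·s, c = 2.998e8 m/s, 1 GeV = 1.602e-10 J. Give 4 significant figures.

Area is [L]² = [E]⁻²·(ℏc)²; restore (ℏc)².
1 GeV⁻² → (ℏc)² × (1 GeV in J)⁻² = 3.898e-32 m².
Result: 5.58e-3 × 3.898e-32 = 2.175e-34 m².

2.175e-34 m²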